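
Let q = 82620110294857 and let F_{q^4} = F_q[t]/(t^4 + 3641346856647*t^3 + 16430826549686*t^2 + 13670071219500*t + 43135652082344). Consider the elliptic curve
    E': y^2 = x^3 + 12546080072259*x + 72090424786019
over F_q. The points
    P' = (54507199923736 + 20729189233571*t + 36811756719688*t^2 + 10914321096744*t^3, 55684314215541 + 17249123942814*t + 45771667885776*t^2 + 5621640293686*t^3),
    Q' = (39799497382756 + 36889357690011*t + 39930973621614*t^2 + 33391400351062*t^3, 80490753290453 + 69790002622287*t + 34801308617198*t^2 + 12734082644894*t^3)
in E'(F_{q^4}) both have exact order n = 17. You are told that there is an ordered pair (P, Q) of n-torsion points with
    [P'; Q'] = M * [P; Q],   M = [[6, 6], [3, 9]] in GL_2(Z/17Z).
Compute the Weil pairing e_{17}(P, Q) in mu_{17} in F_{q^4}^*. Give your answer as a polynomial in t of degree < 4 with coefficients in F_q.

Under M = [[6,6],[3,9]] in GL_2(Z/17), e_{17}(P',Q') = e_{17}(P,Q)^(6*9-6*3 mod 17).
6*9 - 6*3 = 36; reduced mod 17: det = 2, inverse 9.
Miller loop for e_{17} over F_{82620110294857^4}: bits of 17 = 10001; 4 double steps + 1 add steps, l/v at each.
Miller gives e_{17}(P',Q') = 8712748186410 + 5090164999071*t + 74723575669304*t^2 + 16880297974410*t^3 in F_{82620110294857^4}.
Finally e_{17}(P,Q) = 30382592382113 + 17218955712463*t + 72410477724707*t^2 + 34059397290671*t^3.

30382592382113 + 17218955712463*t + 72410477724707*t^2 + 34059397290671*t^3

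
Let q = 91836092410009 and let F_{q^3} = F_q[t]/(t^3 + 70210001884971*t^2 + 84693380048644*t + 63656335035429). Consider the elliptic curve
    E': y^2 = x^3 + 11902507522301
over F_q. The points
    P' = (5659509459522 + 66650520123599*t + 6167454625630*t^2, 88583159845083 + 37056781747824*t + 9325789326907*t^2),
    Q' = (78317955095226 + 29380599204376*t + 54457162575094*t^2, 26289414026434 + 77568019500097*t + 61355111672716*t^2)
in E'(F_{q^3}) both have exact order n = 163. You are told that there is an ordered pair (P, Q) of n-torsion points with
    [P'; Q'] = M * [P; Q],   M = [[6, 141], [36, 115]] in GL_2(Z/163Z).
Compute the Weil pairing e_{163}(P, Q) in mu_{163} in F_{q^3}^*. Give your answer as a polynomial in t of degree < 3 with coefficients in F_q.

The 163-Weil pairing on E[163] over F_{91836092410009} is alternating-bilinear: e_{163}(P',Q') = e_{163}(P,Q)^det(M).
6*115 - 141*36 = -4386; reduced mod 163: det = 15, inverse 87.
n = 163 = (10100011)_2 (8 bits, wt 4); accumulate f_{163,P'}(Q'+S)/f_{163,P'}(S) along the 7-step ladder.
The quotient is 39855759531152 + 82837679405203*t + 52203188394626*t^2.
Raise to 87: e(P,Q) = 35378482732152 + 74999546269594*t + 76366602559078*t^2 in mu_{163}.

35378482732152 + 74999546269594*t + 76366602559078*t^2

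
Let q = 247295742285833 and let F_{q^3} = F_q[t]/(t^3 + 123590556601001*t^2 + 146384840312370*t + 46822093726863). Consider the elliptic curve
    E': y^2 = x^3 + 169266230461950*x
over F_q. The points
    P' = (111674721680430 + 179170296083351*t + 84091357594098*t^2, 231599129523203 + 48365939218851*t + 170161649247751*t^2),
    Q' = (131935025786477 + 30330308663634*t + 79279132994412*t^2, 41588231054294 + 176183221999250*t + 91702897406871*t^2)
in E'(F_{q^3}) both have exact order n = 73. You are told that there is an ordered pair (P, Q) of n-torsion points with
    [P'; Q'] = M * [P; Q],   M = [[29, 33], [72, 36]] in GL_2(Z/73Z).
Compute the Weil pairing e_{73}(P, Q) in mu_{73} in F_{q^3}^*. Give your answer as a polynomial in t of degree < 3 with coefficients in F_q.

62062850944368 + 41172451482820*t + 95265465884156*t^2

e_{73} is bilinear + alternating on E[73], so e_{73}(29*P + 33*Q, 72*P + 36*Q) = e_{73}(P,Q)^(29*36-33*72).
det M = 29*36 - 33*72 = -1332 = 55 (mod 73); 55^{-1} = 4 (mod 73).
7-bit Miller (1001001) on E'/F_{247295742285833} with a'=169266230461950, b'=0: accumulate tangent/chord ratios at Q'+S and P'+S'.
f_P(D_Q)/f_Q(D_P) = 77364886966875 + 148289132973720*t + 33836766188534*t^2.
Thus e_{73}(P,Q) = 62062850944368 + 41172451482820*t + 95265465884156*t^2.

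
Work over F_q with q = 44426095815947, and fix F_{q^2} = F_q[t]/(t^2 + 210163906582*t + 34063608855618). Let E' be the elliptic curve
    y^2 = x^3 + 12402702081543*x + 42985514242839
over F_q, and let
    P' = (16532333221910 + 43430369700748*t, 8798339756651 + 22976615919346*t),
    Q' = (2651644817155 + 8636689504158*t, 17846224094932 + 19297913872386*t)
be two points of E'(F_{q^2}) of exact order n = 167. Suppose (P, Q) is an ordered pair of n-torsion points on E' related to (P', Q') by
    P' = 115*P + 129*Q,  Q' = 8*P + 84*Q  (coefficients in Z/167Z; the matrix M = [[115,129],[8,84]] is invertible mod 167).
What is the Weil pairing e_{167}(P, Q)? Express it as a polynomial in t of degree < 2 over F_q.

38330469900713 + 12580979054539*t

Under M = [[115,129],[8,84]] in GL_2(Z/167), e_{167}(P',Q') = e_{167}(P,Q)^(115*84-129*8 mod 167).
Hence e(P,Q) = e(P',Q')^{164} where 164 = 111^{-1} mod 167.
8-bit Miller (10100111) on E'/F_{44426095815947} with a'=12402702081543, b'=42985514242839: accumulate tangent/chord ratios at Q'+S and P'+S'.
So e_{167}(P',Q') = 19876663324978 + 18286661709635*t.
e_{167}(P,Q) = (19876663324978 + 18286661709635*t)^{164} = 38330469900713 + 12580979054539*t.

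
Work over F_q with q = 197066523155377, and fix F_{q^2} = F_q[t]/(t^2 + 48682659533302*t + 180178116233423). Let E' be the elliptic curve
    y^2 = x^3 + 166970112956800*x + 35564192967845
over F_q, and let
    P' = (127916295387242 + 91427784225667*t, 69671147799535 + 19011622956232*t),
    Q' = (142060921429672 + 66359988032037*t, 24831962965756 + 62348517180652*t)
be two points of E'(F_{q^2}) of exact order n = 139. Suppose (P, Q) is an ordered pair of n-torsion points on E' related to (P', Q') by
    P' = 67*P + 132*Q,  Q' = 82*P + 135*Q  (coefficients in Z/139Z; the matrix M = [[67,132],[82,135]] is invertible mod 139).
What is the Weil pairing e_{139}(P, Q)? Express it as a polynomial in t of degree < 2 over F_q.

115024696415787 + 1522778457106*t

e_{139} is bilinear + alternating on E[139], so e_{139}(67*P + 132*Q, 82*P + 135*Q) = e_{139}(P,Q)^(67*135-132*82).
det M = 67*135 - 132*82 = -1779 = 28 (mod 139); 28^{-1} = 5 (mod 139).
Double-and-add over 10001011: 8-1 doublings, 4-1 additions; each step l_{T,T}/v_{2T} or l_{T,P'}/v at Q'+S for random S.
The quotient is 141072480754020 + 165103431588856*t.
Raise to 5: e(P,Q) = 115024696415787 + 1522778457106*t in mu_{139}.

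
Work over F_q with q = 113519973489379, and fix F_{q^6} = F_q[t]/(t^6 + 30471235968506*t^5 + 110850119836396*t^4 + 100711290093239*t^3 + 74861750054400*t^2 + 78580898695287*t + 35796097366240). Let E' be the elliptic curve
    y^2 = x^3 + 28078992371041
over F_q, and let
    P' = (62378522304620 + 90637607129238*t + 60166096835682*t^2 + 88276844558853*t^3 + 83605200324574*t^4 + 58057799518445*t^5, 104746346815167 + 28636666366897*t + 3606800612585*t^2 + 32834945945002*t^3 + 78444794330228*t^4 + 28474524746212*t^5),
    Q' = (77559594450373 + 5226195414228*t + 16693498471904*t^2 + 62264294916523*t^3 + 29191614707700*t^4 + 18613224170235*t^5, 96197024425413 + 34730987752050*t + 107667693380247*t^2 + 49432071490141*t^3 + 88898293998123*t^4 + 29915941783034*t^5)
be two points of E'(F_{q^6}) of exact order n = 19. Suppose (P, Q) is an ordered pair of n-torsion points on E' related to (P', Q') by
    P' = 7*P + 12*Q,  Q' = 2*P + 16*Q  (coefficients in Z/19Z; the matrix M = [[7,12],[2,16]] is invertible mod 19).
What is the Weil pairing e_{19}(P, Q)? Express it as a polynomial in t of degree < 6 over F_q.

21780550782492 + 19245946741085*t + 25268739878628*t^2 + 100760686738726*t^3 + 86570369823712*t^4 + 22456811739967*t^5

e_{19}(aP+bQ,cP+dQ) = e_{19}(P,Q)^(ad-bc); with (a,b,c,d)=(7,12,2,16) this gives the det-19 law.
Hence e(P,Q) = e(P',Q')^{8} where 8 = 12^{-1} mod 19.
Build f_{19,P'} and f_{19,Q'} via the 5-bit ladder of 19=10011_2; evaluate at shifted divisors; quotient in F_{113519973489379^6}.
Result: e(P',Q') = 61891810774995 + 88732387830176*t + 108083191768342*t^2 + 63905335694814*t^3 + 4912323047221*t^4 + 43109636280503*t^5.
Finally e_{19}(P,Q) = 21780550782492 + 19245946741085*t + 25268739878628*t^2 + 100760686738726*t^3 + 86570369823712*t^4 + 22456811739967*t^5.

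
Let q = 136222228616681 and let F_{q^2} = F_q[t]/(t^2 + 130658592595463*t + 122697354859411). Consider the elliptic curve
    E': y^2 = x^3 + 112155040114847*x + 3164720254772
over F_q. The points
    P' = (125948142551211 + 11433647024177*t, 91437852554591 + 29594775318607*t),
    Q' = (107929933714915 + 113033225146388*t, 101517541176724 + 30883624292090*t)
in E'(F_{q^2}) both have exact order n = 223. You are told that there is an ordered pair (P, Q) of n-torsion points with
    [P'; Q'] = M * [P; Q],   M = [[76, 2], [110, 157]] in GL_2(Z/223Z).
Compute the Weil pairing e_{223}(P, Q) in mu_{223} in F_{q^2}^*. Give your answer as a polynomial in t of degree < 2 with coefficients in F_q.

Under M = [[76,2],[110,157]] in GL_2(Z/223), e_{223}(P',Q') = e_{223}(P,Q)^(76*157-2*110 mod 223).
Hence e(P,Q) = e(P',Q')^{25} where 25 = 116^{-1} mod 223.
Build f_{223,P'} and f_{223,Q'} via the 8-bit ladder of 223=11011111_2; evaluate at shifted divisors; quotient in F_{136222228616681^2}.
Result: e(P',Q') = 38564946988867 + 68603733151570*t.
Thus e_{223}(P,Q) = 71036841305451 + 103329908094449*t.

71036841305451 + 103329908094449*t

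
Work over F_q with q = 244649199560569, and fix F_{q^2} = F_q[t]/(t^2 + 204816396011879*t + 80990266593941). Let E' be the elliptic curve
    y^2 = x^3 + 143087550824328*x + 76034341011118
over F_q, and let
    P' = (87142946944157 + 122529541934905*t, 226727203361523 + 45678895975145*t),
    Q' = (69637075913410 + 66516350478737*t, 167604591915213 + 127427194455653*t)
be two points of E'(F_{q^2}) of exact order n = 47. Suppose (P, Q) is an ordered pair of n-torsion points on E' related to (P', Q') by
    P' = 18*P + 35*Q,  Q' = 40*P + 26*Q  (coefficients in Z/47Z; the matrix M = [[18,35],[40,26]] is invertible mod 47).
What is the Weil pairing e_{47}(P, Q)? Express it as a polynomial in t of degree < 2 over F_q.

Alternating bilinearity on E[47] (values in mu_{47} in F_{244649199560569^2}) gives e(P',Q') = e(P,Q)^det(M).
Inverting 8 mod 47: 6. Thus e_{47}(P,Q) = e(P',Q')^{6}.
n = 47 = (101111)_2 (6 bits, wt 5); accumulate f_{47,P'}(Q'+S)/f_{47,P'}(S) along the 5-step ladder.
So e_{47}(P',Q') = 62741018644918 + 241366042698969*t.
Hence e(P,Q) = 198294369209485 + 2614586266996*t in F_{244649199560569^2}^*.

198294369209485 + 2614586266996*t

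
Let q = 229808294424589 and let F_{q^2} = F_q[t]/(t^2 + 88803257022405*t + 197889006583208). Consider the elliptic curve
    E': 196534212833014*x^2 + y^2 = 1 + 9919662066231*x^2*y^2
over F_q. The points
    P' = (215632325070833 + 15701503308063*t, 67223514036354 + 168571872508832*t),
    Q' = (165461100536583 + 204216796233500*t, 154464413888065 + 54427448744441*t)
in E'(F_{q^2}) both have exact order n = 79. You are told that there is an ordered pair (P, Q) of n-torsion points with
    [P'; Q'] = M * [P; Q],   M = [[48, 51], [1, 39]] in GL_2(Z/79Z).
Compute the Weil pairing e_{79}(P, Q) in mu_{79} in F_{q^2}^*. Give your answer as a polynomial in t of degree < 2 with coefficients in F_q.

Under M = [[48,51],[1,39]] in GL_2(Z/79), e_{79}(P',Q') = e_{79}(P,Q)^(48*39-51*1 mod 79).
det(M) mod 79 = 4; its inverse in (Z/79)^* is 20 (check: 4*20 mod 79 = 1).
Edwards a_E,d_E -> Montgomery A=111237374998681,B=124648821304331 -> Weierstrass 0,55666125537990 via alpha=225915891170365,beta=104105711297843.
Build f_{79,P'} and f_{79,Q'} via the 7-bit ladder of 79=1001111_2; evaluate at shifted divisors; quotient in F_{229808294424589^2}.
e_{79}(P',Q') = 133095501444319 + 222702044037575*t.
Raise to 20: e(P,Q) = 161848564544444 + 79766080926471*t in mu_{79}.

161848564544444 + 79766080926471*t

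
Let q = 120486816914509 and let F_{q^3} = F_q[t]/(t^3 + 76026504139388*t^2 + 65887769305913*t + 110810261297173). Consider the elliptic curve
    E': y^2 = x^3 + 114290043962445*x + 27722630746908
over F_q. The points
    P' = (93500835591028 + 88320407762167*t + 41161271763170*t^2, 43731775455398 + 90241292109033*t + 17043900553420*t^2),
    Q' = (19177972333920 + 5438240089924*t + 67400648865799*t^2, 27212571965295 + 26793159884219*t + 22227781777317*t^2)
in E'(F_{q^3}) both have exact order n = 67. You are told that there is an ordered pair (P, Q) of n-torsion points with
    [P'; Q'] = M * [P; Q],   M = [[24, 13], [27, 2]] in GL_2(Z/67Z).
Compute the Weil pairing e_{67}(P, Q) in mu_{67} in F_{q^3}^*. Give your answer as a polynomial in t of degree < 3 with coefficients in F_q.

e_{67}(aP+bQ,cP+dQ) = e_{67}(P,Q)^(ad-bc); with (a,b,c,d)=(24,13,27,2) this gives the det-67 law.
Inverting 32 mod 67: 44. Thus e_{67}(P,Q) = e(P',Q')^{44}.
Build f_{67,P'} and f_{67,Q'} via the 7-bit ladder of 67=1000011_2; evaluate at shifted divisors; quotient in F_{120486816914509^3}.
e_{67}(P',Q') = 36763356769947 + 109773867965139*t + 80447918817043*t^2.
Hence e(P,Q) = 34654936020801 + 73412155854692*t + 30342552533534*t^2 in F_{120486816914509^3}^*.

34654936020801 + 73412155854692*t + 30342552533534*t^2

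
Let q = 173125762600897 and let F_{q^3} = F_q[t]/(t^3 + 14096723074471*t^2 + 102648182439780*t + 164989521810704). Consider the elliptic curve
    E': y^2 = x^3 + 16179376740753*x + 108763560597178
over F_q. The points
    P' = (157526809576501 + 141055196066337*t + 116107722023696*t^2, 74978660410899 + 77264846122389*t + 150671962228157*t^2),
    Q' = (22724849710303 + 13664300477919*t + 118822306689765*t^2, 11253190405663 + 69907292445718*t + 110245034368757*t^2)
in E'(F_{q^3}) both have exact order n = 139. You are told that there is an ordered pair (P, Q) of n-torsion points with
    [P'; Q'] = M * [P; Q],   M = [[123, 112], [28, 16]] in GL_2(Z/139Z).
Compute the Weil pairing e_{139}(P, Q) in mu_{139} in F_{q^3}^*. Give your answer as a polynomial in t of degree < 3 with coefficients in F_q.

e_{139} is bilinear + alternating on E[139], so e_{139}(123*P + 112*Q, 28*P + 16*Q) = e_{139}(P,Q)^(123*16-112*28).
det(M) mod 139 = 83; its inverse in (Z/139)^* is 67 (check: 83*67 mod 139 = 1).
Double-and-add over 10001011: 8-1 doublings, 4-1 additions; each step l_{T,T}/v_{2T} or l_{T,P'}/v at Q'+S for random S.
e_{139}(P',Q') = 108189136141879 + 3575641750956*t + 10073153258226*t^2.
e_{139}(P,Q) = (108189136141879 + 3575641750956*t + 10073153258226*t^2)^{67} = 77348202768402 + 121286077167816*t + 52927447170936*t^2.

77348202768402 + 121286077167816*t + 52927447170936*t^2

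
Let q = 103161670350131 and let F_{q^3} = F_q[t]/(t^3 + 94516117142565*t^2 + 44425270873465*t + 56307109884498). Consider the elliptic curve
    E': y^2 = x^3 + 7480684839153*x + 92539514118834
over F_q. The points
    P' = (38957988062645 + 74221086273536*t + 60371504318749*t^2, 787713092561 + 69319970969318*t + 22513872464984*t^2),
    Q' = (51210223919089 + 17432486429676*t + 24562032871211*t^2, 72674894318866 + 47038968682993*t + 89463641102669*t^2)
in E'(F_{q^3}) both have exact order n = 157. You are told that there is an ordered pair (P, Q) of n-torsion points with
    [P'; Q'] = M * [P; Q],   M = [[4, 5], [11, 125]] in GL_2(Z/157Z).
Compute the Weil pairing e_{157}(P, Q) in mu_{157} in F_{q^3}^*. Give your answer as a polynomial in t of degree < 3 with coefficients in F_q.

Since e_{157}(P,P)=e_{157}(Q,Q)=1 and e_{157}(Q,P)=e_{157}(P,Q)^{-1}, expanding e_{157}(4*P + 5*Q,11*P + 125*Q) leaves e(P,Q)^det(M).
4*125 - 5*11 = 445; reduced mod 157: det = 131, inverse 6.
8-bit Miller (10011101) on E'/F_{103161670350131} with a'=7480684839153, b'=92539514118834: accumulate tangent/chord ratios at Q'+S and P'+S'.
So e_{157}(P',Q') = 22188932393360 + 18843530740009*t + 96243266129090*t^2.
e_{157}(P,Q) = (22188932393360 + 18843530740009*t + 96243266129090*t^2)^{6} = 54303661028330 + 6216424097462*t + 65193742586616*t^2.

54303661028330 + 6216424097462*t + 65193742586616*t^2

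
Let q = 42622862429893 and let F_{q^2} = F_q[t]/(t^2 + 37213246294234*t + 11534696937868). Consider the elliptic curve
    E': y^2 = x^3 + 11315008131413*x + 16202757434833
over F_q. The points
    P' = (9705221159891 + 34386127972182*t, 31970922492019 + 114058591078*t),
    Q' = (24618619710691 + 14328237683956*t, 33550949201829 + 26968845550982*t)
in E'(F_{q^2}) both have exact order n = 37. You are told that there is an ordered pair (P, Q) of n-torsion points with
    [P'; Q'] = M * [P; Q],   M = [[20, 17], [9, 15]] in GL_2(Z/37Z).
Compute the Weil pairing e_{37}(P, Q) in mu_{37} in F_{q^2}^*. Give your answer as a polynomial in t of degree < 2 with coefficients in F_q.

Under M = [[20,17],[9,15]] in GL_2(Z/37), e_{37}(P',Q') = e_{37}(P,Q)^(20*15-17*9 mod 37).
Hence e(P,Q) = e(P',Q')^{36} where 36 = 36^{-1} mod 37.
6-bit Miller (100101) on E'/F_{42622862429893} with a'=11315008131413, b'=16202757434833: accumulate tangent/chord ratios at Q'+S and P'+S'.
Result: e(P',Q') = 3989876603347 + 8051455999916*t.
Finally e_{37}(P,Q) = 22724118032286 + 34571406429977*t.

22724118032286 + 34571406429977*t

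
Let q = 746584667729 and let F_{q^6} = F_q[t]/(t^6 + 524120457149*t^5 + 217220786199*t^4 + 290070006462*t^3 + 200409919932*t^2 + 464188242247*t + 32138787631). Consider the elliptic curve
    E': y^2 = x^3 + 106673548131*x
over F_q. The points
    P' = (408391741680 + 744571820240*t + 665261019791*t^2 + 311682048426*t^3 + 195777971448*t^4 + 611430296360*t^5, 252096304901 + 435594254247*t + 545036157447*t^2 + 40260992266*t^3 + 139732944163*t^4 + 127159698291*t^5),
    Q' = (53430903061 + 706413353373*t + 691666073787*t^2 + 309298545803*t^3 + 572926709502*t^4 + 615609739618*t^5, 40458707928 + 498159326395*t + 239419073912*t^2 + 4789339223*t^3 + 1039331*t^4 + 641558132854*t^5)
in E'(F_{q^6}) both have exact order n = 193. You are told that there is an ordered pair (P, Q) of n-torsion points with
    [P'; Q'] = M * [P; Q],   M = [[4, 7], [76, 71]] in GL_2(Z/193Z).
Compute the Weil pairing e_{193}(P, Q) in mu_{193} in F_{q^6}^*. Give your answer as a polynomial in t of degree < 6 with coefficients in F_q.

381037584469 + 72369169283*t + 662132231075*t^2 + 128407997368*t^3 + 320746684450*t^4 + 172463394697*t^5

Since e_{193}(P,P)=e_{193}(Q,Q)=1 and e_{193}(Q,P)=e_{193}(P,Q)^{-1}, expanding e_{193}(4*P + 7*Q,76*P + 71*Q) leaves e(P,Q)^det(M).
det(M) mod 193 = 138; its inverse in (Z/193)^* is 7 (check: 138*7 mod 193 = 1).
Build f_{193,P'} and f_{193,Q'} via the 8-bit ladder of 193=11000001_2; evaluate at shifted divisors; quotient in F_{746584667729^6}.
Miller gives e_{193}(P',Q') = 516818310559 + 317653176087*t + 360920508618*t^2 + 116115357643*t^3 + 332661733728*t^4 + 614355809942*t^5 in F_{746584667729^6}.
e_{193}(P,Q) = (516818310559 + 317653176087*t + 360920508618*t^2 + 116115357643*t^3 + 332661733728*t^4 + 614355809942*t^5)^{7} = 381037584469 + 72369169283*t + 662132231075*t^2 + 128407997368*t^3 + 320746684450*t^4 + 172463394697*t^5.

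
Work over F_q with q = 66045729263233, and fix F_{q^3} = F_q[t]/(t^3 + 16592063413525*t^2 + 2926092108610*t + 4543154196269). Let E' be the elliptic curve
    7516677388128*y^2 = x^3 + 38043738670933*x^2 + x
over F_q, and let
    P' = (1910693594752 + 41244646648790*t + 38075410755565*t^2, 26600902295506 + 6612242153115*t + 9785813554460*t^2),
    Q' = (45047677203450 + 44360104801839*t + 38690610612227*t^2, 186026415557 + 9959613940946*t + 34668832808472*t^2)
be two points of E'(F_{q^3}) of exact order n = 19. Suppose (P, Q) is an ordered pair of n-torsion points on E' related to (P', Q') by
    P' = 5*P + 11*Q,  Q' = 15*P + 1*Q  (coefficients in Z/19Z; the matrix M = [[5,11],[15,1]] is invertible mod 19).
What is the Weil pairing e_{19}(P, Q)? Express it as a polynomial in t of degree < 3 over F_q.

21423282620963 + 53344201450076*t + 26818000241182*t^2

e_{19} is bilinear + alternating on E[19], so e_{19}(5*P + 11*Q, 15*P + 1*Q) = e_{19}(P,Q)^(5*1-11*15).
det(M) mod 19 = 11; its inverse in (Z/19)^* is 7 (check: 11*7 mod 19 = 1).
Undo Montgomery via alpha=12297070806287, beta=16066986083119: (a',b')=(45598954229362,63813088333940) over F_{66045729263233}.
Double-and-add over 10011: 5-1 doublings, 3-1 additions; each step l_{T,T}/v_{2T} or l_{T,P'}/v at Q'+S for random S.
Result: e(P',Q') = 4714244952537 + 22540467063678*t + 16190172956923*t^2.
(4714244952537 + 22540467063678*t + 16190172956923*t^2)^{7} mod (66045729263233,f) = 21423282620963 + 53344201450076*t + 26818000241182*t^2.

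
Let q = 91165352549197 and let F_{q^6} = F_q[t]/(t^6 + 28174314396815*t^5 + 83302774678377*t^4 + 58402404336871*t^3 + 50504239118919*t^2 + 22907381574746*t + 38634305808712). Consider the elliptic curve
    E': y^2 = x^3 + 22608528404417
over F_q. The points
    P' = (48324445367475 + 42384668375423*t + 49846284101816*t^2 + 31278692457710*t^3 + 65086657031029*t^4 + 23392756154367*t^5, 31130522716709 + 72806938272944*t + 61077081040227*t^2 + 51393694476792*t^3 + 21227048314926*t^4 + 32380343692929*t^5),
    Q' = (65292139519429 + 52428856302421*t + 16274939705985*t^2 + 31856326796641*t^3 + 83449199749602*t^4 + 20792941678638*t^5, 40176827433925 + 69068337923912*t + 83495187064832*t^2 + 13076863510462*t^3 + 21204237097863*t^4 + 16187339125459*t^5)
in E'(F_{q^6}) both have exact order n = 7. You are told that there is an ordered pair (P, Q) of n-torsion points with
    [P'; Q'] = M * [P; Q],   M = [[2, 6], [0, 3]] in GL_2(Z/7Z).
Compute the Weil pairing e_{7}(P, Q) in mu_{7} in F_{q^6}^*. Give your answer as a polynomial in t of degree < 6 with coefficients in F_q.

9358808645078 + 49262102046210*t + 63847703909010*t^2 + 51526314418692*t^3 + 5218279770425*t^4 + 29948300234415*t^5

e_{7}(aP+bQ,cP+dQ) = e_{7}(P,Q)^(ad-bc); with (a,b,c,d)=(2,6,0,3) this gives the det-7 law.
Hence e(P,Q) = e(P',Q')^{6} where 6 = 6^{-1} mod 7.
3-bit Miller (111) on E'/F_{91165352549197} with a'=0, b'=22608528404417: accumulate tangent/chord ratios at Q'+S and P'+S'.
f_P(D_Q)/f_Q(D_P) = 86169076012199 + 4524270465615*t + 19597701847219*t^2 + 8290854966610*t^3 + 39092208928365*t^4 + 47094927864362*t^5.
(86169076012199 + 4524270465615*t + 19597701847219*t^2 + 8290854966610*t^3 + 39092208928365*t^4 + 47094927864362*t^5)^{6} mod (91165352549197,f) = 9358808645078 + 49262102046210*t + 63847703909010*t^2 + 51526314418692*t^3 + 5218279770425*t^4 + 29948300234415*t^5.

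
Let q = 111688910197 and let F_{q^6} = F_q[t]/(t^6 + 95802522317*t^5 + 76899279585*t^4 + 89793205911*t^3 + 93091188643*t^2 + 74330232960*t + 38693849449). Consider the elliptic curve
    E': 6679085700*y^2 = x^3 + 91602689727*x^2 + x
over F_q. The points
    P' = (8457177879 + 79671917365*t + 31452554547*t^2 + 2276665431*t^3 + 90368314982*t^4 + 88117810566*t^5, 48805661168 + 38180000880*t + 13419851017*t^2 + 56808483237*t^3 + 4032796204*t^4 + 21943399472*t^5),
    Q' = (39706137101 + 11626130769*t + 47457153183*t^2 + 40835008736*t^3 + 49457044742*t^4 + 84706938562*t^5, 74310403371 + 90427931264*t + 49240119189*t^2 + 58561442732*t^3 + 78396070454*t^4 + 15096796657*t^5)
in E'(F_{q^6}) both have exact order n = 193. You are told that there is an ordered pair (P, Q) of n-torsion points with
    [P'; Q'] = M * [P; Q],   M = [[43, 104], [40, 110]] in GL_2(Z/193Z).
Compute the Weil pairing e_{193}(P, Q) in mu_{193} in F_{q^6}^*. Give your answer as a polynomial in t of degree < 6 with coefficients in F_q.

Since e_{193}(P,P)=e_{193}(Q,Q)=1 and e_{193}(Q,P)=e_{193}(P,Q)^{-1}, expanding e_{193}(43*P + 104*Q,40*P + 110*Q) leaves e(P,Q)^det(M).
43*110 - 104*40 = 570; reduced mod 193: det = 184, inverse 150.
Montgomery->Weierstrass: x_W = 29156293771*x+16769238463, y_W=29156293771*y on F_{111688910197}; lands on y^2=x^3+211870322*x+76424361548.
Double-and-add over 11000001: 8-1 doublings, 3-1 additions; each step l_{T,T}/v_{2T} or l_{T,P'}/v at Q'+S for random S.
Miller gives e_{193}(P',Q') = 50481257561 + 21584115628*t + 28573206482*t^2 + 70707735088*t^3 + 15478984648*t^4 + 46958658084*t^5 in F_{111688910197^6}.
Thus e_{193}(P,Q) = 2581738077 + 61463368986*t + 22751406706*t^2 + 68426060740*t^3 + 65496344228*t^4 + 7492041309*t^5.

2581738077 + 61463368986*t + 22751406706*t^2 + 68426060740*t^3 + 65496344228*t^4 + 7492041309*t^5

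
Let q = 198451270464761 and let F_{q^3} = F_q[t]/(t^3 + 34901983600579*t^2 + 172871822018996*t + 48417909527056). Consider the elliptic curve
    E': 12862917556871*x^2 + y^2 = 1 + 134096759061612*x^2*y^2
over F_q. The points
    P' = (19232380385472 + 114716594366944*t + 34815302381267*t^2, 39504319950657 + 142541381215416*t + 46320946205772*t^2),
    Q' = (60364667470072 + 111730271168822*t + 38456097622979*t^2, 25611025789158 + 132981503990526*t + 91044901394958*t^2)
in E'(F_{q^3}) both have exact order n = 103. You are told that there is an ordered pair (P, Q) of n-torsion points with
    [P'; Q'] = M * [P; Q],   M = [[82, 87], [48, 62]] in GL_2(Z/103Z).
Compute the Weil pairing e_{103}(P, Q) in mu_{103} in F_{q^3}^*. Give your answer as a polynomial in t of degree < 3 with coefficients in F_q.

1158577868962 + 24027602355222*t + 71800462772423*t^2

Since e_{103}(P,P)=e_{103}(Q,Q)=1 and e_{103}(Q,P)=e_{103}(P,Q)^{-1}, expanding e_{103}(82*P + 87*Q,48*P + 62*Q) leaves e(P,Q)^det(M).
det(M) mod 103 = 84; its inverse in (Z/103)^* is 65 (check: 84*65 mod 103 = 1).
Map (x,y)_Ed via u=(1+y)/(1-y), v=(1+y)/((1-y)x) to Montgomery A=111402950768745,B=14886332267684; then to (a',b')=(164809367949341,189198579855030).
Miller loop for e_{103} over F_{198451270464761^3}: bits of 103 = 1100111; 6 double steps + 4 add steps, l/v at each.
Miller gives e_{103}(P',Q') = 16182422802204 + 194697215443112*t + 25935412738295*t^2 in F_{198451270464761^3}.
Hence e(P,Q) = 1158577868962 + 24027602355222*t + 71800462772423*t^2 in F_{198451270464761^3}^*.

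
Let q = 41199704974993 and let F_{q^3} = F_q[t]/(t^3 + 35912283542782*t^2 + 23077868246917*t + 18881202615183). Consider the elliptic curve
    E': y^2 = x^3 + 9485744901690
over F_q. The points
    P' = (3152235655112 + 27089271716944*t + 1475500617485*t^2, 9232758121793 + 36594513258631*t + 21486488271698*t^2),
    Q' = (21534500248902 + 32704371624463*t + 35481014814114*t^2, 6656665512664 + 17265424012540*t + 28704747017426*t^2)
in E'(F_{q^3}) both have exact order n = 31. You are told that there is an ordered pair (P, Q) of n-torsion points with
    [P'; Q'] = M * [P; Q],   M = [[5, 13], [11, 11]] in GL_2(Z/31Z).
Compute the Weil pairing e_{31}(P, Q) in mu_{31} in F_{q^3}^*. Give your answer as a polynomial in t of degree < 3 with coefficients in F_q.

Since e_{31}(P,P)=e_{31}(Q,Q)=1 and e_{31}(Q,P)=e_{31}(P,Q)^{-1}, expanding e_{31}(5*P + 13*Q,11*P + 11*Q) leaves e(P,Q)^det(M).
5*11 - 13*11 = -88; reduced mod 31: det = 5, inverse 25.
Double-and-add over 11111: 5-1 doublings, 5-1 additions; each step l_{T,T}/v_{2T} or l_{T,P'}/v at Q'+S for random S.
Miller gives e_{31}(P',Q') = 36924348577115 + 19342894521624*t + 25163219252169*t^2 in F_{41199704974993^3}.
e_{31}(P,Q) = (36924348577115 + 19342894521624*t + 25163219252169*t^2)^{25} = 24184069189195 + 20243707073680*t + 19768492937293*t^2.

24184069189195 + 20243707073680*t + 19768492937293*t^2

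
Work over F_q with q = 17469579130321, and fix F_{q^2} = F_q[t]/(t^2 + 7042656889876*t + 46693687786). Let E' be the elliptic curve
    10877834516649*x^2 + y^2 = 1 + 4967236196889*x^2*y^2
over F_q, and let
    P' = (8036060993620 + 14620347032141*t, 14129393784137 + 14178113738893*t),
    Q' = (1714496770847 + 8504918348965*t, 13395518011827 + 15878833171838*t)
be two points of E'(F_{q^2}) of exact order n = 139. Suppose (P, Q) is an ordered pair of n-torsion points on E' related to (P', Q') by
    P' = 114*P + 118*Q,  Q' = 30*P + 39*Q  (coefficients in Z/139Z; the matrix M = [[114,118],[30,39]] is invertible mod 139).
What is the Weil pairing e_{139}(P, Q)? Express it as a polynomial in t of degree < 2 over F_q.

e_{139} is bilinear + alternating on E[139], so e_{139}(114*P + 118*Q, 30*P + 39*Q) = e_{139}(P,Q)^(114*39-118*30).
114*39 - 118*30 = 906; reduced mod 139: det = 72, inverse 56.
Edwards->Montgomery: u=(1+y)/(1-y), v=u/x -> 1994364840163v^2=u^3+12652794008910u^2+u; then x_W=1477649579940u+2640845118923: y^2=x^3+3587361069225.
Run Miller on y^2=x^3+3587361069225 over F_{17469579130321}: ladder 10001011 (8 bits); e = f_P(D_Q)/f_Q(D_P).
Result: e(P',Q') = 15655994129792 + 585904277944*t.
Finally e_{139}(P,Q) = 5146300692657 + 9571502901843*t.

5146300692657 + 9571502901843*t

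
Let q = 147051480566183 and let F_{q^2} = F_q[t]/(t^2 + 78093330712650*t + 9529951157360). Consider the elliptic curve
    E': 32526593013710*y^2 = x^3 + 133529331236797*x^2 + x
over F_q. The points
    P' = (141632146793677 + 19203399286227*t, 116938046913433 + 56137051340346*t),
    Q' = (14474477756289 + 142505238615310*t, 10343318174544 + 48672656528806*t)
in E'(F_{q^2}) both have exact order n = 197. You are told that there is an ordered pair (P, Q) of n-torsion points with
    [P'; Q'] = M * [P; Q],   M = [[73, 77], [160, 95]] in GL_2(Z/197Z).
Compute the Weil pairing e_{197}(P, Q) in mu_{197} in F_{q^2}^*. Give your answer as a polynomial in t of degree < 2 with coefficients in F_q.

The 197-Weil pairing on E[197] over F_{147051480566183} is alternating-bilinear: e_{197}(P',Q') = e_{197}(P,Q)^det(M).
So e_{197}(P,Q) = e_{197}(P',Q')^{194}, since 131*194 = 1 mod 197.
Undo Montgomery via alpha=39017330573990, beta=31327474212273: (a',b')=(73925766212524,99020581776222) over F_{147051480566183}.
Run Miller on y^2=x^3+73925766212524*x+99020581776222 over F_{147051480566183}: ladder 11000101 (8 bits); e = f_P(D_Q)/f_Q(D_P).
The quotient is 18080965214441 + 51353664333725*t.
Thus e_{197}(P,Q) = 78373287153768 + 25844896833394*t.

78373287153768 + 25844896833394*t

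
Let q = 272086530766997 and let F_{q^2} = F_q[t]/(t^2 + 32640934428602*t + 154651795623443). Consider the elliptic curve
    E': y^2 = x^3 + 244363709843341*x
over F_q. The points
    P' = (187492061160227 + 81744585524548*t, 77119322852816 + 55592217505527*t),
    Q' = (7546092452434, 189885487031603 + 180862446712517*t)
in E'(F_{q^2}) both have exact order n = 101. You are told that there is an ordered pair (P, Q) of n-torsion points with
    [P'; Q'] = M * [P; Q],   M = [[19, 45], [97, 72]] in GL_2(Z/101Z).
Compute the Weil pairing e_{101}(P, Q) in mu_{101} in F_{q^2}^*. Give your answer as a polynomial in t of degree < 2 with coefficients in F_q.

100006168504843 + 217054982916460*t

e_{101} is bilinear + alternating on E[101], so e_{101}(19*P + 45*Q, 97*P + 72*Q) = e_{101}(P,Q)^(19*72-45*97).
det M = 19*72 - 45*97 = -2997 = 33 (mod 101); 33^{-1} = 49 (mod 101).
n = 101 = (1100101)_2 (7 bits, wt 4); accumulate f_{101,P'}(Q'+S)/f_{101,P'}(S) along the 6-step ladder.
The quotient is 230231285973981 + 160375669462422*t.
(230231285973981 + 160375669462422*t)^{49} mod (272086530766997,f) = 100006168504843 + 217054982916460*t.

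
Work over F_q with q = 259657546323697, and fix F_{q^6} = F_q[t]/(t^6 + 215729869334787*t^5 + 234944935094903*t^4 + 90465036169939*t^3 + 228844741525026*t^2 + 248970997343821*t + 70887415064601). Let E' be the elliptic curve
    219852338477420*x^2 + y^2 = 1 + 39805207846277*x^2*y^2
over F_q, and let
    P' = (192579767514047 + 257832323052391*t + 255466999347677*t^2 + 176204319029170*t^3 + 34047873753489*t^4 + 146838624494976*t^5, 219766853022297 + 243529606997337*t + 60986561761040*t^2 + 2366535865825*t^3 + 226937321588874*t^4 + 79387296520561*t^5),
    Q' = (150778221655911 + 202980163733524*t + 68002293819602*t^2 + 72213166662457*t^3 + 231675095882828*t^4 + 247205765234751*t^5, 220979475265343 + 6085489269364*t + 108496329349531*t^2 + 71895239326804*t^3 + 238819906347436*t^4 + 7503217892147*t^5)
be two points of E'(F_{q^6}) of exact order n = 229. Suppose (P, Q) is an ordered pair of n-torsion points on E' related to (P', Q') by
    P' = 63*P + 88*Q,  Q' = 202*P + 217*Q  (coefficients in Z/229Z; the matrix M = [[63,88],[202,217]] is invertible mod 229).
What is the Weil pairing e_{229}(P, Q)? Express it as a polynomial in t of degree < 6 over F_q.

249565891320258 + 36980098835691*t + 207916796046106*t^2 + 120765388948293*t^3 + 80899734867160*t^4 + 63079928567090*t^5

The 229-Weil pairing on E[229] over F_{259657546323697} is alternating-bilinear: e_{229}(P',Q') = e_{229}(P,Q)^det(M).
Hence e(P,Q) = e(P',Q')^{27} where 27 = 17^{-1} mod 229.
Edwards->Montgomery: u=(1+y)/(1-y), v=u/x -> 125065037644107v^2=u^3+u; then x_W=109926169238710u: y^2=x^3+85483705735590*x.
Build f_{229,P'} and f_{229,Q'} via the 8-bit ladder of 229=11100101_2; evaluate at shifted divisors; quotient in F_{259657546323697^6}.
e_{229}(P',Q') = 155432430312003 + 127406736578216*t + 186752526710773*t^2 + 210509124355916*t^3 + 98104985477392*t^4 + 257020709236637*t^5.
Finally e_{229}(P,Q) = 249565891320258 + 36980098835691*t + 207916796046106*t^2 + 120765388948293*t^3 + 80899734867160*t^4 + 63079928567090*t^5.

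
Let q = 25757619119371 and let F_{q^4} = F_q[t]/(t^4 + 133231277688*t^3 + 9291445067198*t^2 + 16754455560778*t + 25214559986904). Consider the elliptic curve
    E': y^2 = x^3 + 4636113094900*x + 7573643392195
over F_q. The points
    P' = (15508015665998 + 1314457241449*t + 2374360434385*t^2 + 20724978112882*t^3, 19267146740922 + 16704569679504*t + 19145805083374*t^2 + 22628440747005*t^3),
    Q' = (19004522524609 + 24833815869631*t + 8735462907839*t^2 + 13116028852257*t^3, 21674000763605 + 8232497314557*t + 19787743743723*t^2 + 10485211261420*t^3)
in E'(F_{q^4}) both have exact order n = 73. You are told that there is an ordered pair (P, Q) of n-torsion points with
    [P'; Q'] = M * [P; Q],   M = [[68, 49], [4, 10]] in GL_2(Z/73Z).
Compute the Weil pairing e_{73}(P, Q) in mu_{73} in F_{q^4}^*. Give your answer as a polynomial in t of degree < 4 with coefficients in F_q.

22097857395945 + 1339142754956*t + 22822899862813*t^2 + 8288554908805*t^3

Alternating bilinearity on E[73] (values in mu_{73} in F_{25757619119371^4}) gives e(P',Q') = e(P,Q)^det(M).
Inverting 46 mod 73: 27. Thus e_{73}(P,Q) = e(P',Q')^{27}.
n = 73 = (1001001)_2 (7 bits, wt 3); accumulate f_{73,P'}(Q'+S)/f_{73,P'}(S) along the 6-step ladder.
f_P(D_Q)/f_Q(D_P) = 22616660058960 + 7599688473202*t + 18146609182467*t^2 + 16375976799380*t^3.
Finally e_{73}(P,Q) = 22097857395945 + 1339142754956*t + 22822899862813*t^2 + 8288554908805*t^3.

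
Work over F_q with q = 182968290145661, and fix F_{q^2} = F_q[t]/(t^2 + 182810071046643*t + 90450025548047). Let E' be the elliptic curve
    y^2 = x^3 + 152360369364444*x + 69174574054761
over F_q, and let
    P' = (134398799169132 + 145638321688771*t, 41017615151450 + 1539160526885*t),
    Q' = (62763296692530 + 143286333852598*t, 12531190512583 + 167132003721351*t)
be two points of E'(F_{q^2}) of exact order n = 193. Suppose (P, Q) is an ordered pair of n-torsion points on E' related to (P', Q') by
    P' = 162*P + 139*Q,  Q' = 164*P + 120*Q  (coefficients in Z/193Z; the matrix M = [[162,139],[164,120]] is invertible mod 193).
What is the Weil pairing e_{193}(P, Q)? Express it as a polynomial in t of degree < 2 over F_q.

Alternating bilinearity on E[193] (values in mu_{193} in F_{182968290145661^2}) gives e(P',Q') = e(P,Q)^det(M).
162*120 - 139*164 = -3356; reduced mod 193: det = 118, inverse 18.
Miller loop for e_{193} over F_{182968290145661^2}: bits of 193 = 11000001; 7 double steps + 2 add steps, l/v at each.
Result: e(P',Q') = 182238107099413 + 144471963267996*t.
e_{193}(P,Q) = (182238107099413 + 144471963267996*t)^{18} = 5916296668326 + 4135106604965*t.

5916296668326 + 4135106604965*t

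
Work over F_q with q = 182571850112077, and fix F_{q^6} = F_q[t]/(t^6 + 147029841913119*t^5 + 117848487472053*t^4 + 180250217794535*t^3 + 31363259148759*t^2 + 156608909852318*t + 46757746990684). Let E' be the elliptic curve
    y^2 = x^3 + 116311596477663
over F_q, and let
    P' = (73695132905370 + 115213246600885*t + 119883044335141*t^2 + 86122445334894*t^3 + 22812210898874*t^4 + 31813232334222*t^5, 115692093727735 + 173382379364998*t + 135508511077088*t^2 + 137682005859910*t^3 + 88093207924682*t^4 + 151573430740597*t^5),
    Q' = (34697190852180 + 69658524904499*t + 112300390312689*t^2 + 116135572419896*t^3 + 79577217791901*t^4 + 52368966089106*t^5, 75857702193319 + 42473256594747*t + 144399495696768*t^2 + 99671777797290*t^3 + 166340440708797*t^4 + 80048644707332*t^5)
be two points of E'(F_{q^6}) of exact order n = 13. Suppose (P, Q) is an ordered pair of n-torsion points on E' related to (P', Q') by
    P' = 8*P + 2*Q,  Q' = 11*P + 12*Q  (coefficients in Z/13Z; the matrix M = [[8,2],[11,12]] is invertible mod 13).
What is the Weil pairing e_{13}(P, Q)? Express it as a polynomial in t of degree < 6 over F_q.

Alternating bilinearity on E[13] (values in mu_{13} in F_{182571850112077^6}) gives e(P',Q') = e(P,Q)^det(M).
Hence e(P,Q) = e(P',Q')^{3} where 3 = 9^{-1} mod 13.
Run Miller on y^2=x^3+116311596477663 over F_{182571850112077}: ladder 1101 (4 bits); e = f_P(D_Q)/f_Q(D_P).
e_{13}(P',Q') = 179171581842812 + 96828944653153*t + 112486697122337*t^2 + 180182447156254*t^3 + 123774186353039*t^4 + 155952688372264*t^5.
(179171581842812 + 96828944653153*t + 112486697122337*t^2 + 180182447156254*t^3 + 123774186353039*t^4 + 155952688372264*t^5)^{3} mod (182571850112077,f) = 104654645135056 + 63504858551920*t + 1625502930415*t^2 + 138997421500217*t^3 + 105636391676224*t^4 + 181631475836128*t^5.

104654645135056 + 63504858551920*t + 1625502930415*t^2 + 138997421500217*t^3 + 105636391676224*t^4 + 181631475836128*t^5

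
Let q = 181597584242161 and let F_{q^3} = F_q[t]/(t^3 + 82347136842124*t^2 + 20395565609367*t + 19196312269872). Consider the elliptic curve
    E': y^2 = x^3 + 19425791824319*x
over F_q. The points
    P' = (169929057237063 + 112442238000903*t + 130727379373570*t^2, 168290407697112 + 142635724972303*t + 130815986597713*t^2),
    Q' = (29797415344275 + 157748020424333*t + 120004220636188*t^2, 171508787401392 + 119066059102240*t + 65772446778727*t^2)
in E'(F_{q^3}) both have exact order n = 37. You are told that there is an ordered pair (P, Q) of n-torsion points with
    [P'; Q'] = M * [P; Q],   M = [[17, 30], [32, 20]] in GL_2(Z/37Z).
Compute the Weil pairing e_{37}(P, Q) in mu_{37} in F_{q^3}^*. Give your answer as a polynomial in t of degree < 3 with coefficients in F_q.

155050853001458 + 21196426953486*t + 48306083814827*t^2

e_{37} is bilinear + alternating on E[37], so e_{37}(17*P + 30*Q, 32*P + 20*Q) = e_{37}(P,Q)^(17*20-30*32).
17*20 - 30*32 = -620; reduced mod 37: det = 9, inverse 33.
n = 37 = (100101)_2 (6 bits, wt 3); accumulate f_{37,P'}(Q'+S)/f_{37,P'}(S) along the 5-step ladder.
Miller gives e_{37}(P',Q') = 180188408769725 + 36980934325194*t + 27209926906826*t^2 in F_{181597584242161^3}.
Finally e_{37}(P,Q) = 155050853001458 + 21196426953486*t + 48306083814827*t^2.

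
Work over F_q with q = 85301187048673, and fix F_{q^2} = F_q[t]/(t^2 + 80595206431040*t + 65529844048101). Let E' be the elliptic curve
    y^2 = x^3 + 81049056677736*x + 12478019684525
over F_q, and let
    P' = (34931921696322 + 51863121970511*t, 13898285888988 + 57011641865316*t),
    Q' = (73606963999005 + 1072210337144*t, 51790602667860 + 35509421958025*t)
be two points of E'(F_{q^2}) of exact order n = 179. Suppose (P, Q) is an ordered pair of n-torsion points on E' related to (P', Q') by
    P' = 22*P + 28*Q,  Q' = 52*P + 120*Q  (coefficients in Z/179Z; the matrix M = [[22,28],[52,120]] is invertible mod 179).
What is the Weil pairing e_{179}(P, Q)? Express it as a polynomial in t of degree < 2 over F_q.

e_{179}(aP+bQ,cP+dQ) = e_{179}(P,Q)^(ad-bc); with (a,b,c,d)=(22,28,52,120) this gives the det-179 law.
det(M) mod 179 = 110; its inverse in (Z/179)^* is 83 (check: 110*83 mod 179 = 1).
Miller loop for e_{179} over F_{85301187048673^2}: bits of 179 = 10110011; 7 double steps + 4 add steps, l/v at each.
So e_{179}(P',Q') = 39004257400341 + 43978795460773*t.
Finally e_{179}(P,Q) = 43111712567412 + 58486470170082*t.

43111712567412 + 58486470170082*t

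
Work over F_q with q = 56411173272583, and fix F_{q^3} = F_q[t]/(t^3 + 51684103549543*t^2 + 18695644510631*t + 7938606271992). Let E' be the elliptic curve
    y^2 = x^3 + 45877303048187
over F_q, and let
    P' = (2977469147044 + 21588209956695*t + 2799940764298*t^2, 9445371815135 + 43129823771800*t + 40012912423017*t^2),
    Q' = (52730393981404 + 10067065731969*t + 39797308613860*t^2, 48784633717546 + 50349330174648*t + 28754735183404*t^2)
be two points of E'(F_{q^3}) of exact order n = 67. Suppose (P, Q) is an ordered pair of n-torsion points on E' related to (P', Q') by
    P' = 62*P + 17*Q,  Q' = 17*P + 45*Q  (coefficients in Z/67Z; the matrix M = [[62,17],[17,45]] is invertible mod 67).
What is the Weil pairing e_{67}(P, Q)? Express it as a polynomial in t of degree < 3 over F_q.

Under M = [[62,17],[17,45]] in GL_2(Z/67), e_{67}(P',Q') = e_{67}(P,Q)^(62*45-17*17 mod 67).
det(M) mod 67 = 22; its inverse in (Z/67)^* is 64 (check: 22*64 mod 67 = 1).
Miller loop for e_{67} over F_{56411173272583^3}: bits of 67 = 1000011; 6 double steps + 2 add steps, l/v at each.
Result: e(P',Q') = 54262038484252 + 36697559275243*t + 55220940713543*t^2.
e_{67}(P,Q) = (54262038484252 + 36697559275243*t + 55220940713543*t^2)^{64} = 20462900005020 + 11960360958306*t + 56248702256670*t^2.

20462900005020 + 11960360958306*t + 56248702256670*t^2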